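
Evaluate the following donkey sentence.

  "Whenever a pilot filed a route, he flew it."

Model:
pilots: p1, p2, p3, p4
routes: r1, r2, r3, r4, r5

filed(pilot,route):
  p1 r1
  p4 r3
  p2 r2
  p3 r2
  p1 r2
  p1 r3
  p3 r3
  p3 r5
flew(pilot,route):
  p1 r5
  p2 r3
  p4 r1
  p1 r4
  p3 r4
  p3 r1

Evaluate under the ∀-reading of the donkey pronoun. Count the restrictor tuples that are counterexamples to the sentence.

8

"it" takes "a route" as antecedent — a donkey pronoun bound across the clause boundary.
Strong reading: for every (p,r) with filed(p,r), flew(p,r).
Restrictor pairs: (p1,r1) ✗  (p1,r2) ✗  (p1,r3) ✗  (p2,r2) ✗  (p3,r2) ✗  (p3,r3) ✗  (p3,r5) ✗  (p4,r3) ✗
Counterexamples (restrictor pairs failing the scope): 8.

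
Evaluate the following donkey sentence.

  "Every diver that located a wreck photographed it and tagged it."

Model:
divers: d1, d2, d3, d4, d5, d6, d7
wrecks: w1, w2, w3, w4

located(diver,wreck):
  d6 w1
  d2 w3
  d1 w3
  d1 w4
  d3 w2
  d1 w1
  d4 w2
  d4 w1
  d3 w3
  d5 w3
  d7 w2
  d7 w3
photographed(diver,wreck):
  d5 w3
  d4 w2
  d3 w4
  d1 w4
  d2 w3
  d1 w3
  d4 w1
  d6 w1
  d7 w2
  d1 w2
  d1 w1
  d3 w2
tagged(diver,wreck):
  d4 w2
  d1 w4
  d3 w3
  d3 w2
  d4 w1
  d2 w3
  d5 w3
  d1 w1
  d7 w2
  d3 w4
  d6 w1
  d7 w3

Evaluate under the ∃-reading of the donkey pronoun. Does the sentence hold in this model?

"it" takes "a wreck" as antecedent — a donkey pronoun bound across the clause boundary.
Weak reading: every diver d with some located-wreck has at least one located-wreck w such that photographed(d,w) ∧ tagged(d,w).
Per diver: d1:✓  d2:✓  d3:✓  d4:✓  d5:✓  d6:✓  d7:✓
Every diver in the restrictor has a witness.

True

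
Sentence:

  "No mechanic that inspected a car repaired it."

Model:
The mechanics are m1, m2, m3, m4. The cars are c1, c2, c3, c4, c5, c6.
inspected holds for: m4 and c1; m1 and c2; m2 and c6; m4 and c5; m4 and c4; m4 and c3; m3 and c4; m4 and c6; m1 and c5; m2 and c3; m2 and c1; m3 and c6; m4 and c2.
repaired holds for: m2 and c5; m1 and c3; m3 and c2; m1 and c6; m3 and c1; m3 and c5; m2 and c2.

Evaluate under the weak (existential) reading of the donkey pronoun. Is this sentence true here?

"it" takes "a car" as antecedent — a donkey pronoun bound across the clause boundary.
Truth condition: for no (m,c) with inspected(m,c) does repaired(m,c) hold.
Restrictor pairs — does the scope hold? (m1,c2):fails  (m1,c5):fails  (m2,c1):fails  (m2,c3):fails  (m2,c6):fails  (m3,c4):fails  (m3,c6):fails  (m4,c1):fails  (m4,c2):fails  (m4,c3):fails  (m4,c4):fails  (m4,c5):fails  (m4,c6):fails
Scope holds for no restrictor pair, so the sentence is true.

True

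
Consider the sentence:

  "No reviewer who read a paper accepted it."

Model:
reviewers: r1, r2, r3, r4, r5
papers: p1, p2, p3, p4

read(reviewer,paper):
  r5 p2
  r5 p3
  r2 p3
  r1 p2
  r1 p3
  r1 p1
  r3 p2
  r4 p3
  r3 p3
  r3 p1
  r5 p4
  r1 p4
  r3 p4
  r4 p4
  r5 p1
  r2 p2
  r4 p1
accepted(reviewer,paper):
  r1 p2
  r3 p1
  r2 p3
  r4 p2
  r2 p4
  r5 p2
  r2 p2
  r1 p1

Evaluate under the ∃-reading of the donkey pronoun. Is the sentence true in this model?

"it" takes "a paper" as antecedent — a donkey pronoun bound across the clause boundary.
Truth condition: for no (r,p) with read(r,p) does accepted(r,p) hold.
Restrictor pairs — does the scope hold? (r1,p1):holds  (r1,p2):holds  (r1,p3):fails  (r1,p4):fails  (r2,p2):holds  (r2,p3):holds  (r3,p1):holds  (r3,p2):fails  (r3,p3):fails  (r3,p4):fails  (r4,p1):fails  (r4,p3):fails  (r4,p4):fails  (r5,p1):fails  (r5,p2):holds  (r5,p3):fails  (r5,p4):fails
Scope holds for 6 pair(s), so the sentence is false.

False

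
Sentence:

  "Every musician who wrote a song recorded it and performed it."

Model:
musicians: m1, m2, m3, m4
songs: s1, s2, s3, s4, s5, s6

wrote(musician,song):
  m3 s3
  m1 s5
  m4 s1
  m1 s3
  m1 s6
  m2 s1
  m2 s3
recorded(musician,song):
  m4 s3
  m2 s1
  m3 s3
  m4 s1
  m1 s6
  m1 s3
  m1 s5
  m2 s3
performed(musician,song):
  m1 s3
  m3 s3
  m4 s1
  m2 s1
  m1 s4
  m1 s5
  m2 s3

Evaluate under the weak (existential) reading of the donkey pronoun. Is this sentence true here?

True

"it" takes "a song" as antecedent — a donkey pronoun bound across the clause boundary.
Weak reading: every musician m with some wrote-song has at least one wrote-song s such that recorded(m,s) ∧ performed(m,s).
Per musician: m1:✓  m2:✓  m3:✓  m4:✓
Every musician in the restrictor has a witness.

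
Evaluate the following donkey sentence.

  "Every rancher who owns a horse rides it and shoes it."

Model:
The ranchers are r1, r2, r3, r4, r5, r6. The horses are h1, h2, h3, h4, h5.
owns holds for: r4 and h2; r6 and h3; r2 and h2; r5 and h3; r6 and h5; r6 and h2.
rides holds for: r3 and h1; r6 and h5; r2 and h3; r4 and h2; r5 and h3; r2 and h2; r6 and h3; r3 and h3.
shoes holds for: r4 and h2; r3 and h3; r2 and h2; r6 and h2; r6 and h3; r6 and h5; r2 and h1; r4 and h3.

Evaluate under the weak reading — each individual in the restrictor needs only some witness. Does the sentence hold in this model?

False

"it" takes "a horse" as antecedent — a donkey pronoun bound across the clause boundary.
Weak reading: every rancher r with some owns-horse has at least one owns-horse h such that rides(r,h) ∧ shoes(r,h).
Per rancher: r2:✓  r4:✓  r5:✗  r6:✓
r5 has no witness among its owns-horses.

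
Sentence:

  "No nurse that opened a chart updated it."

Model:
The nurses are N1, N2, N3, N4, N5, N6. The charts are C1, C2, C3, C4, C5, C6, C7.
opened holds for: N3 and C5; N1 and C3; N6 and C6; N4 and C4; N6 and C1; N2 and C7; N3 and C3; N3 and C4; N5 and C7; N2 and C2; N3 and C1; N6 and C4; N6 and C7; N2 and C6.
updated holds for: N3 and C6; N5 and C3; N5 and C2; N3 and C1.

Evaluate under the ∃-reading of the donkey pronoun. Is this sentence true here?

"it" takes "a chart" as antecedent — a donkey pronoun bound across the clause boundary.
Truth condition: for no (n,c) with opened(n,c) does updated(n,c) hold.
Restrictor pairs — does the scope hold? (N1,C3):fails  (N2,C2):fails  (N2,C6):fails  (N2,C7):fails  (N3,C1):holds  (N3,C3):fails  (N3,C4):fails  (N3,C5):fails  (N4,C4):fails  (N5,C7):fails  (N6,C1):fails  (N6,C4):fails  (N6,C6):fails  (N6,C7):fails
Scope holds for 1 pair(s), so the sentence is false.

False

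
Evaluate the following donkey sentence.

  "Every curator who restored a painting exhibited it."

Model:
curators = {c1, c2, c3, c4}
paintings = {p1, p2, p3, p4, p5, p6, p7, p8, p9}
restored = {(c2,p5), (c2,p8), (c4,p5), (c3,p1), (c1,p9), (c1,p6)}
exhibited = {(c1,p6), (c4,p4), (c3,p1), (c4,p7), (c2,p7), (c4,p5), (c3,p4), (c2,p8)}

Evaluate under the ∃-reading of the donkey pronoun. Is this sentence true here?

"it" takes "a painting" as antecedent — a donkey pronoun bound across the clause boundary.
Weak reading: every curator c with some restored-painting has at least one restored-painting p such that exhibited(c,p).
Per curator: c1:✓  c2:✓  c3:✓  c4:✓
Every curator in the restrictor has a witness.

True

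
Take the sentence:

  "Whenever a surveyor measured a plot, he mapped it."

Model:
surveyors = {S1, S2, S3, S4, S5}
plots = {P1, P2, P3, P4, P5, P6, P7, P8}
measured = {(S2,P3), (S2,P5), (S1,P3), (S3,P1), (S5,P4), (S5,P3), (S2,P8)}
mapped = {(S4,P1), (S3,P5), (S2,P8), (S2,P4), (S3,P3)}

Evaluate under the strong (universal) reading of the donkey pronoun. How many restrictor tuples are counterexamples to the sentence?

"it" takes "a plot" as antecedent — a donkey pronoun bound across the clause boundary.
Strong reading: for every (s,p) with measured(s,p), mapped(s,p).
Restrictor pairs: (S1,P3) ✗  (S2,P3) ✗  (S2,P5) ✗  (S2,P8) ✓  (S3,P1) ✗  (S5,P3) ✗  (S5,P4) ✗
Counterexamples (restrictor pairs failing the scope): 6.

6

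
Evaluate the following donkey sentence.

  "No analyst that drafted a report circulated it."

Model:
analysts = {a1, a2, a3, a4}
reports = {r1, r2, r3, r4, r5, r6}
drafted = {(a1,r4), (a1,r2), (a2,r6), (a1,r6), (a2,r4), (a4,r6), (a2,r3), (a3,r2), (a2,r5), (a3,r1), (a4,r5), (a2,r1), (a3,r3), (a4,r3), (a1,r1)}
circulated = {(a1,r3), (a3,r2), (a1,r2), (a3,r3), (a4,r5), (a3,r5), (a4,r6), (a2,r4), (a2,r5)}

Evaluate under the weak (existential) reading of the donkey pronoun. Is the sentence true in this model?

False

"it" takes "a report" as antecedent — a donkey pronoun bound across the clause boundary.
Truth condition: for no (a,r) with drafted(a,r) does circulated(a,r) hold.
Restrictor pairs — does the scope hold? (a1,r1):fails  (a1,r2):holds  (a1,r4):fails  (a1,r6):fails  (a2,r1):fails  (a2,r3):fails  (a2,r4):holds  (a2,r5):holds  (a2,r6):fails  (a3,r1):fails  (a3,r2):holds  (a3,r3):holds  (a4,r3):fails  (a4,r5):holds  (a4,r6):holds
Scope holds for 7 pair(s), so the sentence is false.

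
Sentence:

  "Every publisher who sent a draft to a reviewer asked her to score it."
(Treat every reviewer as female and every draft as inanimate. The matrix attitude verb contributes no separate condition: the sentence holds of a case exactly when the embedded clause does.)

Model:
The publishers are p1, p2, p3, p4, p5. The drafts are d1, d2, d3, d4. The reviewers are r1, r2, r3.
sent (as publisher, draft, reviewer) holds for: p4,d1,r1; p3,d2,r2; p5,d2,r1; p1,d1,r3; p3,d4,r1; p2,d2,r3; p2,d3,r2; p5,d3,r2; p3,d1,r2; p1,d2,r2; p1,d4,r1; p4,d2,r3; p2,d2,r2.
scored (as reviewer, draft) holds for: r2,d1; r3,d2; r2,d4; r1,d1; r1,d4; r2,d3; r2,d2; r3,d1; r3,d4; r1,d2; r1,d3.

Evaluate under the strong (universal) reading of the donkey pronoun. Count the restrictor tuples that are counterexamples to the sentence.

"her" takes "a reviewer" as antecedent and "it" takes "a draft"; both are donkey pronouns co-varying with the restrictor.
Strong reading: for every (p,d,r) with sent(p,d,r), scored(r,d).
Restrictor triples: (p1,d1,r3)→scored(r3,d1) ✓  (p1,d2,r2)→scored(r2,d2) ✓  (p1,d4,r1)→scored(r1,d4) ✓  (p2,d2,r2)→scored(r2,d2) ✓  (p2,d2,r3)→scored(r3,d2) ✓  (p2,d3,r2)→scored(r2,d3) ✓  (p3,d1,r2)→scored(r2,d1) ✓  (p3,d2,r2)→scored(r2,d2) ✓  (p3,d4,r1)→scored(r1,d4) ✓  (p4,d1,r1)→scored(r1,d1) ✓  (p4,d2,r3)→scored(r3,d2) ✓  (p5,d2,r1)→scored(r1,d2) ✓  (p5,d3,r2)→scored(r2,d3) ✓
Counterexamples (restrictor triples failing the scope): 0.

0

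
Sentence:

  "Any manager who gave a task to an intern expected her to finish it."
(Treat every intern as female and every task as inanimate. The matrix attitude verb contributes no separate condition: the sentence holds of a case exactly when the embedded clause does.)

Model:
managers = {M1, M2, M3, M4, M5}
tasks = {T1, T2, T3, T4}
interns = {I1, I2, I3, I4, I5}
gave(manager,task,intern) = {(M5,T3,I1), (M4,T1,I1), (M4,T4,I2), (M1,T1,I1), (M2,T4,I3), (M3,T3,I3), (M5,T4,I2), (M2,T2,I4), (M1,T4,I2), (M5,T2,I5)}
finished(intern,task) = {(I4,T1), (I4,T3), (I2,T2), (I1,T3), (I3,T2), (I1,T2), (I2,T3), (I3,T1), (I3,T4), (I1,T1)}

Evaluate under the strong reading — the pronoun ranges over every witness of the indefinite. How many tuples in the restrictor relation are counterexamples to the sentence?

"her" takes "an intern" as antecedent and "it" takes "a task"; both are donkey pronouns co-varying with the restrictor.
Strong reading: for every (m,t,i) with gave(m,t,i), finished(i,t).
Restrictor triples: (M1,T1,I1)→finished(I1,T1) ✓  (M1,T4,I2)→finished(I2,T4) ✗  (M2,T2,I4)→finished(I4,T2) ✗  (M2,T4,I3)→finished(I3,T4) ✓  (M3,T3,I3)→finished(I3,T3) ✗  (M4,T1,I1)→finished(I1,T1) ✓  (M4,T4,I2)→finished(I2,T4) ✗  (M5,T2,I5)→finished(I5,T2) ✗  (M5,T3,I1)→finished(I1,T3) ✓  (M5,T4,I2)→finished(I2,T4) ✗
Counterexamples (restrictor triples failing the scope): 6.

6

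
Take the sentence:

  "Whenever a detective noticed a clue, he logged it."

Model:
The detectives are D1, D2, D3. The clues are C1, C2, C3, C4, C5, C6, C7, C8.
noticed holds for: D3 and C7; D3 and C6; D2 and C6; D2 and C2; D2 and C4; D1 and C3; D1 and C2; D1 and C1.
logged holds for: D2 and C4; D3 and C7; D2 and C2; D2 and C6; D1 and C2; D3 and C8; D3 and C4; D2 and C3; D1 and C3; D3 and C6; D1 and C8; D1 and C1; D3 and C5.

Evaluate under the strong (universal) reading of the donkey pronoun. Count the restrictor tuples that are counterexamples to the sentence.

0

"it" takes "a clue" as antecedent — a donkey pronoun bound across the clause boundary.
Strong reading: for every (d,c) with noticed(d,c), logged(d,c).
Restrictor pairs: (D1,C1) ✓  (D1,C2) ✓  (D1,C3) ✓  (D2,C2) ✓  (D2,C4) ✓  (D2,C6) ✓  (D3,C6) ✓  (D3,C7) ✓
Counterexamples (restrictor pairs failing the scope): 0.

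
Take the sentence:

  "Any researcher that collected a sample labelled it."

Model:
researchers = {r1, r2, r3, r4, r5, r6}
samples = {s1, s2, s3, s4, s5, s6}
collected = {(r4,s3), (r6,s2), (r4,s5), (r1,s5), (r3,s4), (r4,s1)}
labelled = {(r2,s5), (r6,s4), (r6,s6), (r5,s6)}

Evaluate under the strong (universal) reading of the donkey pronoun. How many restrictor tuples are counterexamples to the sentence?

"it" takes "a sample" as antecedent — a donkey pronoun bound across the clause boundary.
Strong reading: for every (r,s) with collected(r,s), labelled(r,s).
Restrictor pairs: (r1,s5) ✗  (r3,s4) ✗  (r4,s1) ✗  (r4,s3) ✗  (r4,s5) ✗  (r6,s2) ✗
Counterexamples (restrictor pairs failing the scope): 6.

6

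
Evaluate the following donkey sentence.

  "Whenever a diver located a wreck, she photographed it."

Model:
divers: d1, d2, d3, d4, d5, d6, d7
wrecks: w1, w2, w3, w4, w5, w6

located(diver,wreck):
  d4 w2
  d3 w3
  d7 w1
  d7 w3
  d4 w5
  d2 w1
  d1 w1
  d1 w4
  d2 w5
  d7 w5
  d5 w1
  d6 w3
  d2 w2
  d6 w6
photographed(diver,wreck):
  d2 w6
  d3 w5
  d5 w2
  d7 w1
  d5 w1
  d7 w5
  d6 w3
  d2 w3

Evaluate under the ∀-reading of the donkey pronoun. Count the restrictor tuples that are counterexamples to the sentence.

"it" takes "a wreck" as antecedent — a donkey pronoun bound across the clause boundary.
Strong reading: for every (d,w) with located(d,w), photographed(d,w).
Restrictor pairs: (d1,w1) ✗  (d1,w4) ✗  (d2,w1) ✗  (d2,w2) ✗  (d2,w5) ✗  (d3,w3) ✗  (d4,w2) ✗  (d4,w5) ✗  (d5,w1) ✓  (d6,w3) ✓  (d6,w6) ✗  (d7,w1) ✓  (d7,w3) ✗  (d7,w5) ✓
Counterexamples (restrictor pairs failing the scope): 10.

10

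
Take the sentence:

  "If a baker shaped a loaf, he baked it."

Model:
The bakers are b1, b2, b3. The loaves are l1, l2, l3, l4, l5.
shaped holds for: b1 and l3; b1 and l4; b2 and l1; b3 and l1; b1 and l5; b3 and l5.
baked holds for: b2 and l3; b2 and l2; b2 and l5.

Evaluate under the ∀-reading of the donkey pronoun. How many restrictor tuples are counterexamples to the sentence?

6

"it" takes "a loaf" as antecedent — a donkey pronoun bound across the clause boundary.
Strong reading: for every (b,l) with shaped(b,l), baked(b,l).
Restrictor pairs: (b1,l3) ✗  (b1,l4) ✗  (b1,l5) ✗  (b2,l1) ✗  (b3,l1) ✗  (b3,l5) ✗
Counterexamples (restrictor pairs failing the scope): 6.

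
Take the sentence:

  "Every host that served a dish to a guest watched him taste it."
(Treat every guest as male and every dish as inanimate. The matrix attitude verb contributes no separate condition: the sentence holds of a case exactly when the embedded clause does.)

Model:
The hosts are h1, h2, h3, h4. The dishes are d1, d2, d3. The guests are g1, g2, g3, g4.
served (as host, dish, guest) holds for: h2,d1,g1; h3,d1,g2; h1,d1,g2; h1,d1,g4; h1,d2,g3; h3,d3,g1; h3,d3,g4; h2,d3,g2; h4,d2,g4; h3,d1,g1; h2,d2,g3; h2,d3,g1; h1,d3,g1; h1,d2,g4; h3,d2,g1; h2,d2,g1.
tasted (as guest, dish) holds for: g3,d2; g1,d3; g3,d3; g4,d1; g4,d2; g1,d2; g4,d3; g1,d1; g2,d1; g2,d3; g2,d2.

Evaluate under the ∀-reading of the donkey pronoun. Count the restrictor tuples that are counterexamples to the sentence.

0

"him" takes "a guest" as antecedent and "it" takes "a dish"; both are donkey pronouns co-varying with the restrictor.
Strong reading: for every (h,d,g) with served(h,d,g), tasted(g,d).
Restrictor triples: (h1,d1,g2)→tasted(g2,d1) ✓  (h1,d1,g4)→tasted(g4,d1) ✓  (h1,d2,g3)→tasted(g3,d2) ✓  (h1,d2,g4)→tasted(g4,d2) ✓  (h1,d3,g1)→tasted(g1,d3) ✓  (h2,d1,g1)→tasted(g1,d1) ✓  (h2,d2,g1)→tasted(g1,d2) ✓  (h2,d2,g3)→tasted(g3,d2) ✓  (h2,d3,g1)→tasted(g1,d3) ✓  (h2,d3,g2)→tasted(g2,d3) ✓  (h3,d1,g1)→tasted(g1,d1) ✓  (h3,d1,g2)→tasted(g2,d1) ✓  (h3,d2,g1)→tasted(g1,d2) ✓  (h3,d3,g1)→tasted(g1,d3) ✓  (h3,d3,g4)→tasted(g4,d3) ✓  (h4,d2,g4)→tasted(g4,d2) ✓
Counterexamples (restrictor triples failing the scope): 0.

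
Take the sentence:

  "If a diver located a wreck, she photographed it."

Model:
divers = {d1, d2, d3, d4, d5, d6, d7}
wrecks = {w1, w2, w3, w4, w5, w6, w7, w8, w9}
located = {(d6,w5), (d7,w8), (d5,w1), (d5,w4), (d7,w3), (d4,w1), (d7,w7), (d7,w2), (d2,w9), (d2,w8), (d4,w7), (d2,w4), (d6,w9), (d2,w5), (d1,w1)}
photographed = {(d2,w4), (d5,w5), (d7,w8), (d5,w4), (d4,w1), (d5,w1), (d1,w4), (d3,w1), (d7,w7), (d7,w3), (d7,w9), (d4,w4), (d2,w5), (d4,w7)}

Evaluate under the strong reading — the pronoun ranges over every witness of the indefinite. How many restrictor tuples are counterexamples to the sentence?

"it" takes "a wreck" as antecedent — a donkey pronoun bound across the clause boundary.
Strong reading: for every (d,w) with located(d,w), photographed(d,w).
Restrictor pairs: (d1,w1) ✗  (d2,w4) ✓  (d2,w5) ✓  (d2,w8) ✗  (d2,w9) ✗  (d4,w1) ✓  (d4,w7) ✓  (d5,w1) ✓  (d5,w4) ✓  (d6,w5) ✗  (d6,w9) ✗  (d7,w2) ✗  (d7,w3) ✓  (d7,w7) ✓  (d7,w8) ✓
Counterexamples (restrictor pairs failing the scope): 6.

6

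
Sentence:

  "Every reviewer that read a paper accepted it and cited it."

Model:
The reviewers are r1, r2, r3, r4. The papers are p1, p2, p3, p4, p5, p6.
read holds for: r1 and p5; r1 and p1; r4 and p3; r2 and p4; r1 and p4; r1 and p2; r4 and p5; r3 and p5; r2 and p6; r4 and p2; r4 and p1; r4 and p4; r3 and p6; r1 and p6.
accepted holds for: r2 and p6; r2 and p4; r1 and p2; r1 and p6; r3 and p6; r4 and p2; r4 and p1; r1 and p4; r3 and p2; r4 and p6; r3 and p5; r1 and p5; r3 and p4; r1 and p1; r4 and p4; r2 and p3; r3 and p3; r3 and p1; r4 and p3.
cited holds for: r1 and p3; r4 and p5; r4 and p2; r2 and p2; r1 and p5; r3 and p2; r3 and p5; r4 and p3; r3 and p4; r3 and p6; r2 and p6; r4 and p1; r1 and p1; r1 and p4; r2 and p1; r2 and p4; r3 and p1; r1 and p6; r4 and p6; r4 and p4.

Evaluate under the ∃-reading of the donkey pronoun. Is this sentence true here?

True

"it" takes "a paper" as antecedent — a donkey pronoun bound across the clause boundary.
Weak reading: every reviewer r with some read-paper has at least one read-paper p such that accepted(r,p) ∧ cited(r,p).
Per reviewer: r1:✓  r2:✓  r3:✓  r4:✓
Every reviewer in the restrictor has a witness.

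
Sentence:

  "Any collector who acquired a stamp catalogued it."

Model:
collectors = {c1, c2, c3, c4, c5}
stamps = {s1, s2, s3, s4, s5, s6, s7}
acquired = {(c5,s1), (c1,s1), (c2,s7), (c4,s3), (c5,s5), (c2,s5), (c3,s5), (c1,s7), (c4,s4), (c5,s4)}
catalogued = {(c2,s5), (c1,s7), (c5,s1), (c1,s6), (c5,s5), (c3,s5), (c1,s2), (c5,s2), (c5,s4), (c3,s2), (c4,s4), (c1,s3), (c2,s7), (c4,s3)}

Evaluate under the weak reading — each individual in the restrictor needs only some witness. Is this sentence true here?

True

"it" takes "a stamp" as antecedent — a donkey pronoun bound across the clause boundary.
Weak reading: every collector c with some acquired-stamp has at least one acquired-stamp s such that catalogued(c,s).
Per collector: c1:✓  c2:✓  c3:✓  c4:✓  c5:✓
Every collector in the restrictor has a witness.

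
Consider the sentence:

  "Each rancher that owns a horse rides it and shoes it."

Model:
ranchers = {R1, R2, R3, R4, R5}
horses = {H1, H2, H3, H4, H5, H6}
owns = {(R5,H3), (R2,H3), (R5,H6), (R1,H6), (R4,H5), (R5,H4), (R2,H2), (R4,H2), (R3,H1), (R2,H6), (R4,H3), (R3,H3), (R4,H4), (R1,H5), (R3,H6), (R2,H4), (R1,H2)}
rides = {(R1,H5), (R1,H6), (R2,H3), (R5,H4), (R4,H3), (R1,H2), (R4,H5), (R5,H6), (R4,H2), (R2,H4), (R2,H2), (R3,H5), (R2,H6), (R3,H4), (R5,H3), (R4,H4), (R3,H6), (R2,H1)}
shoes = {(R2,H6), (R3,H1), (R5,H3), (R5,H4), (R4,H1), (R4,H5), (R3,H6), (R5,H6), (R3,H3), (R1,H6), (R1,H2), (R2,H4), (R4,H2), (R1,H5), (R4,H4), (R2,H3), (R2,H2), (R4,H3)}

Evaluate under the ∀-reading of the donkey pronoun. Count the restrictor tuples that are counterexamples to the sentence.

2

"it" takes "a horse" as antecedent — a donkey pronoun bound across the clause boundary.
Strong reading: for every (r,h) with owns(r,h), rides(r,h) ∧ shoes(r,h).
Restrictor pairs: (R1,H2) ✓  (R1,H5) ✓  (R1,H6) ✓  (R2,H2) ✓  (R2,H3) ✓  (R2,H4) ✓  (R2,H6) ✓  (R3,H1) ✗  (R3,H3) ✗  (R3,H6) ✓  (R4,H2) ✓  (R4,H3) ✓  (R4,H4) ✓  (R4,H5) ✓  (R5,H3) ✓  (R5,H4) ✓  (R5,H6) ✓
Counterexamples (restrictor pairs failing the scope): 2.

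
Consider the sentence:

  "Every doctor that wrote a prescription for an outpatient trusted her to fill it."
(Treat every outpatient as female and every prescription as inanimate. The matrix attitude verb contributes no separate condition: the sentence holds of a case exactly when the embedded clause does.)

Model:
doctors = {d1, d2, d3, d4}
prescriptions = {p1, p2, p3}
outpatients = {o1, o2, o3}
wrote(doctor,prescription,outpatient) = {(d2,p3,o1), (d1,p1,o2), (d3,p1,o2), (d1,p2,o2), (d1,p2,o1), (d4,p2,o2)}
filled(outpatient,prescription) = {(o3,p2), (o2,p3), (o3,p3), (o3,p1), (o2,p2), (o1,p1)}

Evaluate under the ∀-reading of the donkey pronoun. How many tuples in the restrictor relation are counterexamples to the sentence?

4

"her" takes "an outpatient" as antecedent and "it" takes "a prescription"; both are donkey pronouns co-varying with the restrictor.
Strong reading: for every (d,p,o) with wrote(d,p,o), filled(o,p).
Restrictor triples: (d1,p1,o2)→filled(o2,p1) ✗  (d1,p2,o1)→filled(o1,p2) ✗  (d1,p2,o2)→filled(o2,p2) ✓  (d2,p3,o1)→filled(o1,p3) ✗  (d3,p1,o2)→filled(o2,p1) ✗  (d4,p2,o2)→filled(o2,p2) ✓
Counterexamples (restrictor triples failing the scope): 4.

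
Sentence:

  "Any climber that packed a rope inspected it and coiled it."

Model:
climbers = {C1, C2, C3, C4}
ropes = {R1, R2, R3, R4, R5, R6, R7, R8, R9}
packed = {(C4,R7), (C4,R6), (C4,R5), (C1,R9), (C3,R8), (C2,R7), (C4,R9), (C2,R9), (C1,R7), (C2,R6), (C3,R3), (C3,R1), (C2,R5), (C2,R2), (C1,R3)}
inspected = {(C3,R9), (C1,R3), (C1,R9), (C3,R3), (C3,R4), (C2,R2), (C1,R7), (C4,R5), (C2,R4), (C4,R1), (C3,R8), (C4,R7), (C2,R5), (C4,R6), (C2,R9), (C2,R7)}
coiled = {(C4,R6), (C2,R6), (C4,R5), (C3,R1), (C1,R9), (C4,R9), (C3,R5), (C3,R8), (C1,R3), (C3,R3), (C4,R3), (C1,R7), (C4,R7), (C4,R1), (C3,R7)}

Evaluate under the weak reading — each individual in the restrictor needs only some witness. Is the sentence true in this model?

False

"it" takes "a rope" as antecedent — a donkey pronoun bound across the clause boundary.
Weak reading: every climber c with some packed-rope has at least one packed-rope r such that inspected(c,r) ∧ coiled(c,r).
Per climber: C1:✓  C2:✗  C3:✓  C4:✓
C2 has no witness among its packed-ropes.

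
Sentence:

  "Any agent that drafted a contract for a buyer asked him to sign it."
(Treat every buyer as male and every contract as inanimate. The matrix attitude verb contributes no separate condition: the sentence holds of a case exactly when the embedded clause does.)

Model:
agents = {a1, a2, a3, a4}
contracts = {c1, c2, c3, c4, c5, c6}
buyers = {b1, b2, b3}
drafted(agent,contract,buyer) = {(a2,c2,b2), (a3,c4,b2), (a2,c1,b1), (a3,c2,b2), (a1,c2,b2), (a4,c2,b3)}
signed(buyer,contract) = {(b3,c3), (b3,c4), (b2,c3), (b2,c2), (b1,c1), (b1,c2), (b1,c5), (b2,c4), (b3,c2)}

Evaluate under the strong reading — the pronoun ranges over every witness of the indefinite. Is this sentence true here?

True

"him" takes "a buyer" as antecedent and "it" takes "a contract"; both are donkey pronouns co-varying with the restrictor.
Strong reading: for every (a,c,b) with drafted(a,c,b), signed(b,c).
Restrictor triples: (a1,c2,b2)→signed(b2,c2) ✓  (a2,c1,b1)→signed(b1,c1) ✓  (a2,c2,b2)→signed(b2,c2) ✓  (a3,c2,b2)→signed(b2,c2) ✓  (a3,c4,b2)→signed(b2,c4) ✓  (a4,c2,b3)→signed(b3,c2) ✓
Every restrictor triple satisfies the scope.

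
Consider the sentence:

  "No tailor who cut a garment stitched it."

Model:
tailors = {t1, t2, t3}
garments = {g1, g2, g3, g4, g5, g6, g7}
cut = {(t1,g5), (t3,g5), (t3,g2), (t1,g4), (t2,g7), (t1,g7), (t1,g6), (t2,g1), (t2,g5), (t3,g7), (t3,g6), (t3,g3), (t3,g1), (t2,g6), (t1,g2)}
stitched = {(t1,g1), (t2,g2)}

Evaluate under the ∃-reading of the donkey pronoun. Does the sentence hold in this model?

"it" takes "a garment" as antecedent — a donkey pronoun bound across the clause boundary.
Truth condition: for no (t,g) with cut(t,g) does stitched(t,g) hold.
Restrictor pairs — does the scope hold? (t1,g2):fails  (t1,g4):fails  (t1,g5):fails  (t1,g6):fails  (t1,g7):fails  (t2,g1):fails  (t2,g5):fails  (t2,g6):fails  (t2,g7):fails  (t3,g1):fails  (t3,g2):fails  (t3,g3):fails  (t3,g5):fails  (t3,g6):fails  (t3,g7):fails
Scope holds for no restrictor pair, so the sentence is true.

True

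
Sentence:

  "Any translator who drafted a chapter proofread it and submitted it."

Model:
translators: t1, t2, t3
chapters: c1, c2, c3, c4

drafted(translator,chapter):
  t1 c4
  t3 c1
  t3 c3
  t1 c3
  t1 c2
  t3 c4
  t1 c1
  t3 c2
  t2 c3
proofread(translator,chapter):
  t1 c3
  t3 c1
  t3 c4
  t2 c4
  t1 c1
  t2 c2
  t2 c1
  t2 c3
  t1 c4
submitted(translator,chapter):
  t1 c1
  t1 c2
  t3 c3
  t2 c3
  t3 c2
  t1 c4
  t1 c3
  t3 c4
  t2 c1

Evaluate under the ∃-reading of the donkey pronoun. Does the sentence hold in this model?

True

"it" takes "a chapter" as antecedent — a donkey pronoun bound across the clause boundary.
Weak reading: every translator t with some drafted-chapter has at least one drafted-chapter c such that proofread(t,c) ∧ submitted(t,c).
Per translator: t1:✓  t2:✓  t3:✓
Every translator in the restrictor has a witness.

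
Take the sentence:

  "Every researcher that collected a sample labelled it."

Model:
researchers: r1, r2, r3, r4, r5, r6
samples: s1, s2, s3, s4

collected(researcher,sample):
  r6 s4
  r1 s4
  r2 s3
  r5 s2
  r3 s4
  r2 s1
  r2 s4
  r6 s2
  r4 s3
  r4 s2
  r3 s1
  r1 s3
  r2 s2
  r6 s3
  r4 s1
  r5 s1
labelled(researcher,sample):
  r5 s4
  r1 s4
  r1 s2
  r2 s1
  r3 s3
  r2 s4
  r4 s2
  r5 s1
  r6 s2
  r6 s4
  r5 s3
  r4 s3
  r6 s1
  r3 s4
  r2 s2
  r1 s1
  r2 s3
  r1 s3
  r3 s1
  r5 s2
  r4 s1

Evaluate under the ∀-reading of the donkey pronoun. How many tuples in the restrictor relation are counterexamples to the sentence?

1

"it" takes "a sample" as antecedent — a donkey pronoun bound across the clause boundary.
Strong reading: for every (r,s) with collected(r,s), labelled(r,s).
Restrictor pairs: (r1,s3) ✓  (r1,s4) ✓  (r2,s1) ✓  (r2,s2) ✓  (r2,s3) ✓  (r2,s4) ✓  (r3,s1) ✓  (r3,s4) ✓  (r4,s1) ✓  (r4,s2) ✓  (r4,s3) ✓  (r5,s1) ✓  (r5,s2) ✓  (r6,s2) ✓  (r6,s3) ✗  (r6,s4) ✓
Counterexamples (restrictor pairs failing the scope): 1.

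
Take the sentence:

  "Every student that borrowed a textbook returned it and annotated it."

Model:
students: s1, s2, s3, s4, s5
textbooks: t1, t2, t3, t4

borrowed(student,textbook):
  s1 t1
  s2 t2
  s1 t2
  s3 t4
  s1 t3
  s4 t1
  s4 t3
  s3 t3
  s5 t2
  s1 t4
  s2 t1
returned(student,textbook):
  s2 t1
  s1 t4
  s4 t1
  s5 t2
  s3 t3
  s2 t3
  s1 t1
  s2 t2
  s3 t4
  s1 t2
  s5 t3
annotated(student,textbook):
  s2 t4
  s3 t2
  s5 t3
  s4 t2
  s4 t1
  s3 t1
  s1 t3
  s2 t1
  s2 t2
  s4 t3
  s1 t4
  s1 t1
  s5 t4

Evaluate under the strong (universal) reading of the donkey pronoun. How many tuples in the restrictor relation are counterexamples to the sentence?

6

"it" takes "a textbook" as antecedent — a donkey pronoun bound across the clause boundary.
Strong reading: for every (s,t) with borrowed(s,t), returned(s,t) ∧ annotated(s,t).
Restrictor pairs: (s1,t1) ✓  (s1,t2) ✗  (s1,t3) ✗  (s1,t4) ✓  (s2,t1) ✓  (s2,t2) ✓  (s3,t3) ✗  (s3,t4) ✗  (s4,t1) ✓  (s4,t3) ✗  (s5,t2) ✗
Counterexamples (restrictor pairs failing the scope): 6.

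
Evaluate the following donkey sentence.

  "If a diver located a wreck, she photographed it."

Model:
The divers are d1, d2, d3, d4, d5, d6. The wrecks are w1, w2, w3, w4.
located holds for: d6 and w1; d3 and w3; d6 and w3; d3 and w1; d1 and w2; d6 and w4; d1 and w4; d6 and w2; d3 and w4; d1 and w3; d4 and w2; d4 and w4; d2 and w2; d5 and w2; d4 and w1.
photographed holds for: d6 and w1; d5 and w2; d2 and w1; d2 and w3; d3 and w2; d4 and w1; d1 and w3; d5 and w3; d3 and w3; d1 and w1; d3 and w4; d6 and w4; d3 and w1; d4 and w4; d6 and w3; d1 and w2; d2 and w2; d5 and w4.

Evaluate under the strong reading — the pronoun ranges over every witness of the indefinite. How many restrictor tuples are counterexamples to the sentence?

"it" takes "a wreck" as antecedent — a donkey pronoun bound across the clause boundary.
Strong reading: for every (d,w) with located(d,w), photographed(d,w).
Restrictor pairs: (d1,w2) ✓  (d1,w3) ✓  (d1,w4) ✗  (d2,w2) ✓  (d3,w1) ✓  (d3,w3) ✓  (d3,w4) ✓  (d4,w1) ✓  (d4,w2) ✗  (d4,w4) ✓  (d5,w2) ✓  (d6,w1) ✓  (d6,w2) ✗  (d6,w3) ✓  (d6,w4) ✓
Counterexamples (restrictor pairs failing the scope): 3.

3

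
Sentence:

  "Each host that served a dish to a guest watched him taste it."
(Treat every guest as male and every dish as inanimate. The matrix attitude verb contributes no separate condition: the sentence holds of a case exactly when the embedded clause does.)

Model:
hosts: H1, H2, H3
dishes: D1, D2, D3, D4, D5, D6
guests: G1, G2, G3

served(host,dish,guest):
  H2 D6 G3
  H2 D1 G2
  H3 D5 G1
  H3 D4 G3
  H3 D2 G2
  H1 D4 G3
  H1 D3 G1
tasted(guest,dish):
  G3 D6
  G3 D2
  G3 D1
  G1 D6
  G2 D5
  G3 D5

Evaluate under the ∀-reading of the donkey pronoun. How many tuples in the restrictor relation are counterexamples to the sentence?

"him" takes "a guest" as antecedent and "it" takes "a dish"; both are donkey pronouns co-varying with the restrictor.
Strong reading: for every (h,d,g) with served(h,d,g), tasted(g,d).
Restrictor triples: (H1,D3,G1)→tasted(G1,D3) ✗  (H1,D4,G3)→tasted(G3,D4) ✗  (H2,D1,G2)→tasted(G2,D1) ✗  (H2,D6,G3)→tasted(G3,D6) ✓  (H3,D2,G2)→tasted(G2,D2) ✗  (H3,D4,G3)→tasted(G3,D4) ✗  (H3,D5,G1)→tasted(G1,D5) ✗
Counterexamples (restrictor triples failing the scope): 6.

6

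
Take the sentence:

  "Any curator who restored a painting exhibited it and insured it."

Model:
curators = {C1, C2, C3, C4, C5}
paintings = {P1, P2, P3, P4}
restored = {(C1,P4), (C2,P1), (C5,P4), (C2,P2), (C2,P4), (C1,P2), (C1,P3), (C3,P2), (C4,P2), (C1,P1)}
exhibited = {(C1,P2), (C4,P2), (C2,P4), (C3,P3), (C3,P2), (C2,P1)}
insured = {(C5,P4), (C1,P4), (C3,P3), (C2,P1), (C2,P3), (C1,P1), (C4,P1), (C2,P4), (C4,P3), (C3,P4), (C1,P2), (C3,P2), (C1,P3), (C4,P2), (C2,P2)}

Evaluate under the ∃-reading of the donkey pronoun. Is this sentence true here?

False

"it" takes "a painting" as antecedent — a donkey pronoun bound across the clause boundary.
Weak reading: every curator c with some restored-painting has at least one restored-painting p such that exhibited(c,p) ∧ insured(c,p).
Per curator: C1:✓  C2:✓  C3:✓  C4:✓  C5:✗
C5 has no witness among its restored-paintings.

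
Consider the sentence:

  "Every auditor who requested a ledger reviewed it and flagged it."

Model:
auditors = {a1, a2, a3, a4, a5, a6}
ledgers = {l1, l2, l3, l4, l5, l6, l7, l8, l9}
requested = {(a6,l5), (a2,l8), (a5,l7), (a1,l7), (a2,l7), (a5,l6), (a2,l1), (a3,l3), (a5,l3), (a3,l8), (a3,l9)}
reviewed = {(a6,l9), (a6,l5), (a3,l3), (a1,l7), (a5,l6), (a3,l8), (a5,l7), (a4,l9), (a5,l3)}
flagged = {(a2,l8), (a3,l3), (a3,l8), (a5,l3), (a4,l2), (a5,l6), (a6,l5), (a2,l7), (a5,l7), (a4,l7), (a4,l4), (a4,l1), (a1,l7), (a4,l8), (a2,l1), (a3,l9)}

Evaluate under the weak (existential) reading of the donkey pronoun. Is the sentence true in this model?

False

"it" takes "a ledger" as antecedent — a donkey pronoun bound across the clause boundary.
Weak reading: every auditor a with some requested-ledger has at least one requested-ledger l such that reviewed(a,l) ∧ flagged(a,l).
Per auditor: a1:✓  a2:✗  a3:✓  a5:✓  a6:✓
a2 has no witness among its requested-ledgers.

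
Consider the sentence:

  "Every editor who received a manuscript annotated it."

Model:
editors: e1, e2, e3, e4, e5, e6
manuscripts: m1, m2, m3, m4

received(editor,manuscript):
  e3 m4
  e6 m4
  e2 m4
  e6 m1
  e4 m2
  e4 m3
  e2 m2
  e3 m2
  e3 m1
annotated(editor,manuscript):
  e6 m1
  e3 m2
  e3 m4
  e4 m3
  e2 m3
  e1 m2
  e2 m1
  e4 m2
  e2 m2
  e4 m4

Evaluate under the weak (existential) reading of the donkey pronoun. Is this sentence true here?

True

"it" takes "a manuscript" as antecedent — a donkey pronoun bound across the clause boundary.
Weak reading: every editor e with some received-manuscript has at least one received-manuscript m such that annotated(e,m).
Per editor: e2:✓  e3:✓  e4:✓  e6:✓
Every editor in the restrictor has a witness.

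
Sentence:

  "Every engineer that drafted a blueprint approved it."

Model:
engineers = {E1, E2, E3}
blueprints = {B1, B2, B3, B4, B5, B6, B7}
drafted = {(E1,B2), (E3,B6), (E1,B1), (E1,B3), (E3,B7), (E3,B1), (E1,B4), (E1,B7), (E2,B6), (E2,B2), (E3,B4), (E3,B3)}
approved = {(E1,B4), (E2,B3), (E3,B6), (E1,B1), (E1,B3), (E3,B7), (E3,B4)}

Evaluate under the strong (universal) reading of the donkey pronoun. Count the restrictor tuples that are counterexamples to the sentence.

6

"it" takes "a blueprint" as antecedent — a donkey pronoun bound across the clause boundary.
Strong reading: for every (e,b) with drafted(e,b), approved(e,b).
Restrictor pairs: (E1,B1) ✓  (E1,B2) ✗  (E1,B3) ✓  (E1,B4) ✓  (E1,B7) ✗  (E2,B2) ✗  (E2,B6) ✗  (E3,B1) ✗  (E3,B3) ✗  (E3,B4) ✓  (E3,B6) ✓  (E3,B7) ✓
Counterexamples (restrictor pairs failing the scope): 6.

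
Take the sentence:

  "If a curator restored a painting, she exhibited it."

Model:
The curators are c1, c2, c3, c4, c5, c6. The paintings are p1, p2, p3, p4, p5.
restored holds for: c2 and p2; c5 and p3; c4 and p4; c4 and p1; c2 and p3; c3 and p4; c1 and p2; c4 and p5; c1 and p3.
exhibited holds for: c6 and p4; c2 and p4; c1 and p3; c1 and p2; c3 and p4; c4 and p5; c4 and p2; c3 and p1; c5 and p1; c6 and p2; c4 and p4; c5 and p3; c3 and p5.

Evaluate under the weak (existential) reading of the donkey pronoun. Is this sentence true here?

"it" takes "a painting" as antecedent — a donkey pronoun bound across the clause boundary.
Weak reading: every curator c with some restored-painting has at least one restored-painting p such that exhibited(c,p).
Per curator: c1:✓  c2:✗  c3:✓  c4:✓  c5:✓
c2 has no witness among its restored-paintings.

False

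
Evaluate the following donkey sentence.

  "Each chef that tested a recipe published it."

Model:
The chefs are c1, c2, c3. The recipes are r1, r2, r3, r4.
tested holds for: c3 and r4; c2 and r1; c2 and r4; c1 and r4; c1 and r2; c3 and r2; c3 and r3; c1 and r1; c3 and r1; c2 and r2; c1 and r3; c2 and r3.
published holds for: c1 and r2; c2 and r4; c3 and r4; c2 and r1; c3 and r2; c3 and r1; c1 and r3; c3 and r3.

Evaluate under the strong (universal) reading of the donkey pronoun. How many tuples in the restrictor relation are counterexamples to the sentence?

4

"it" takes "a recipe" as antecedent — a donkey pronoun bound across the clause boundary.
Strong reading: for every (c,r) with tested(c,r), published(c,r).
Restrictor pairs: (c1,r1) ✗  (c1,r2) ✓  (c1,r3) ✓  (c1,r4) ✗  (c2,r1) ✓  (c2,r2) ✗  (c2,r3) ✗  (c2,r4) ✓  (c3,r1) ✓  (c3,r2) ✓  (c3,r3) ✓  (c3,r4) ✓
Counterexamples (restrictor pairs failing the scope): 4.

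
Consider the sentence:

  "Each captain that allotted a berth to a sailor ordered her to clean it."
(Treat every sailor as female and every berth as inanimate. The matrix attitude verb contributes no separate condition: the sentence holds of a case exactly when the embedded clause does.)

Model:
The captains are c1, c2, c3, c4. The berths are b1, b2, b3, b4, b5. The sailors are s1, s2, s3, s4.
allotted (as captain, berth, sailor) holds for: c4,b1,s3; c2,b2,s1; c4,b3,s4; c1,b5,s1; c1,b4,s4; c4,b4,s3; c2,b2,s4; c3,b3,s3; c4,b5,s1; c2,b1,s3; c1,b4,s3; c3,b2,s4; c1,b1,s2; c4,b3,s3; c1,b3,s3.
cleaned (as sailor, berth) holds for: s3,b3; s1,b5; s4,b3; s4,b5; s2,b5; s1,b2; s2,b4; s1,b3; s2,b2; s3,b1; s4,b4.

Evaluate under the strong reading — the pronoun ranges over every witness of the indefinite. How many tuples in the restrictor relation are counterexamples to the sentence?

5

"her" takes "a sailor" as antecedent and "it" takes "a berth"; both are donkey pronouns co-varying with the restrictor.
Strong reading: for every (c,b,s) with allotted(c,b,s), cleaned(s,b).
Restrictor triples: (c1,b1,s2)→cleaned(s2,b1) ✗  (c1,b3,s3)→cleaned(s3,b3) ✓  (c1,b4,s3)→cleaned(s3,b4) ✗  (c1,b4,s4)→cleaned(s4,b4) ✓  (c1,b5,s1)→cleaned(s1,b5) ✓  (c2,b1,s3)→cleaned(s3,b1) ✓  (c2,b2,s1)→cleaned(s1,b2) ✓  (c2,b2,s4)→cleaned(s4,b2) ✗  (c3,b2,s4)→cleaned(s4,b2) ✗  (c3,b3,s3)→cleaned(s3,b3) ✓  (c4,b1,s3)→cleaned(s3,b1) ✓  (c4,b3,s3)→cleaned(s3,b3) ✓  (c4,b3,s4)→cleaned(s4,b3) ✓  (c4,b4,s3)→cleaned(s3,b4) ✗  (c4,b5,s1)→cleaned(s1,b5) ✓
Counterexamples (restrictor triples failing the scope): 5.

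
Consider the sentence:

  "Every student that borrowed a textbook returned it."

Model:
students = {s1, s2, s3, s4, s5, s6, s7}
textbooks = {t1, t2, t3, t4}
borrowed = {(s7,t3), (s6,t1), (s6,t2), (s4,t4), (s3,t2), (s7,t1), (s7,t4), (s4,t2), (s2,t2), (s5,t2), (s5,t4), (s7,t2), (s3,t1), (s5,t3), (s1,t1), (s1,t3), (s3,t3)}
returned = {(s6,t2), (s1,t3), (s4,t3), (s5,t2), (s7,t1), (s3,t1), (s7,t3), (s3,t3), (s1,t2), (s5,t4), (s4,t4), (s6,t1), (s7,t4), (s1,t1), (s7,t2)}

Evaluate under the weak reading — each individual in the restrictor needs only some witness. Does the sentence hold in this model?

"it" takes "a textbook" as antecedent — a donkey pronoun bound across the clause boundary.
Weak reading: every student s with some borrowed-textbook has at least one borrowed-textbook t such that returned(s,t).
Per student: s1:✓  s2:✗  s3:✓  s4:✓  s5:✓  s6:✓  s7:✓
s2 has no witness among its borrowed-textbooks.

False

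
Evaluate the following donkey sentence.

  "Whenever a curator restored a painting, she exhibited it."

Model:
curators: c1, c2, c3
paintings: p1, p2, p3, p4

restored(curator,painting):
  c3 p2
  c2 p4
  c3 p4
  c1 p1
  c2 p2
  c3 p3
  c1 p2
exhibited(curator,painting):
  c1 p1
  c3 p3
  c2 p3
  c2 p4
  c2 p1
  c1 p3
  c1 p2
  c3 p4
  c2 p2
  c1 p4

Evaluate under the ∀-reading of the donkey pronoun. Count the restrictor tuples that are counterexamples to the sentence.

"it" takes "a painting" as antecedent — a donkey pronoun bound across the clause boundary.
Strong reading: for every (c,p) with restored(c,p), exhibited(c,p).
Restrictor pairs: (c1,p1) ✓  (c1,p2) ✓  (c2,p2) ✓  (c2,p4) ✓  (c3,p2) ✗  (c3,p3) ✓  (c3,p4) ✓
Counterexamples (restrictor pairs failing the scope): 1.

1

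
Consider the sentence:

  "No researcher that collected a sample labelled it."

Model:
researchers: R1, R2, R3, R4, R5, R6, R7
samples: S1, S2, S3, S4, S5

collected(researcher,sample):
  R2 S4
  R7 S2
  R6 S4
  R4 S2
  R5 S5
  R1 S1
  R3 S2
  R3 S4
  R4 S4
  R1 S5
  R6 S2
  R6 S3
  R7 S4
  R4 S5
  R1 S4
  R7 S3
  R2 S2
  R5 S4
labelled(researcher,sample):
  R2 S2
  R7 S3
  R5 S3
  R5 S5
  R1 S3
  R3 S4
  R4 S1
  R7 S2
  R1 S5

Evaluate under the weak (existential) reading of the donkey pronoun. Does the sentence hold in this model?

False

"it" takes "a sample" as antecedent — a donkey pronoun bound across the clause boundary.
Truth condition: for no (r,s) with collected(r,s) does labelled(r,s) hold.
Restrictor pairs — does the scope hold? (R1,S1):fails  (R1,S4):fails  (R1,S5):holds  (R2,S2):holds  (R2,S4):fails  (R3,S2):fails  (R3,S4):holds  (R4,S2):fails  (R4,S4):fails  (R4,S5):fails  (R5,S4):fails  (R5,S5):holds  (R6,S2):fails  (R6,S3):fails  (R6,S4):fails  (R7,S2):holds  (R7,S3):holds  (R7,S4):fails
Scope holds for 6 pair(s), so the sentence is false.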